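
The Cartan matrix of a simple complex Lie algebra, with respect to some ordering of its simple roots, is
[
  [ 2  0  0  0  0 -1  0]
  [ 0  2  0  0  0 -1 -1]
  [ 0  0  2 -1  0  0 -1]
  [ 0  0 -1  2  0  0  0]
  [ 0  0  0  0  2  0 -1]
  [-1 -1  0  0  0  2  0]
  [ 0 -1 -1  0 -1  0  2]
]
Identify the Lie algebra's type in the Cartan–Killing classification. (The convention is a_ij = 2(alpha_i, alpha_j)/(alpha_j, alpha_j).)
The matrix has rank 7 with 2's on the diagonal. Reading the off-diagonal entries as Dynkin edges (a single edge where a_ij = a_ji = -1; a double or triple edge where a_ij * a_ji = 2 or 3), the diagram is a chain of 6 nodes with one extra node attached to the third node from one end (E_7). One simple-root ordering that puts it in standard form is (alpha_4, alpha_5, alpha_3, alpha_7, alpha_2, alpha_6, alpha_1). So the algebra is type E_7.

E_7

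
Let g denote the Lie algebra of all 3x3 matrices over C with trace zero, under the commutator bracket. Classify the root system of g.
A_2

This is sl(3), which has dimension 3^2 - 1 = 8 and rank 3 - 1 = 2 (a Cartan subalgebra is the diagonal traceless matrices). In the classification of classical Lie algebras, the special linear algebra sl(n+1) has type A_n; here n = 2, so the Dynkin diagram is a chain of 2 nodes with single edges (A_2). Hence the type is A_2.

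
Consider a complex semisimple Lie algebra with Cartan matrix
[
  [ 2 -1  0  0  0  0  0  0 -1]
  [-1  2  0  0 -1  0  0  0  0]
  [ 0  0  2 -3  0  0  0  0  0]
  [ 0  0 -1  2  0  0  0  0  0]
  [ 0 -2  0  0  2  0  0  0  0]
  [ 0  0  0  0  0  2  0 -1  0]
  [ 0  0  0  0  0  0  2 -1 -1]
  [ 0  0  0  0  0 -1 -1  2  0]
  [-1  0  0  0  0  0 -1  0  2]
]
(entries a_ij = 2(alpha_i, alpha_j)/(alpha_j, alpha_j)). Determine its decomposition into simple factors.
The diagram associated to this matrix has two connected components: the simple roots {alpha_1, alpha_2, alpha_5, alpha_6, alpha_7, alpha_8, alpha_9} form a chain of 7 nodes with a double edge at one end; the terminal node there is the unique long simple root (C_7), and {alpha_3, alpha_4} form two nodes joined by a triple edge (G_2). A semisimple Lie algebra decomposes uniquely as the direct sum of simple ideals, one per connected component of its Dynkin diagram, so g ≅ C_7 ⊕ G_2 (dimension 105 + 14 = 119).

C_7 + G_2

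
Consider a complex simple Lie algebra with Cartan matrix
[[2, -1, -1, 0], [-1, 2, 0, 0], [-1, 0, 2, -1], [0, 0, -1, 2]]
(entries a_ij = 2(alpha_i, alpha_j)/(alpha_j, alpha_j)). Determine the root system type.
A4

The matrix has rank 4 with 2's on the diagonal. Reading the off-diagonal entries as Dynkin edges (a single edge where a_ij = a_ji = -1; a double or triple edge where a_ij * a_ji = 2 or 3), the diagram is a chain of 4 nodes with single edges (A_4). One simple-root ordering that puts it in standard form is (alpha_2, alpha_1, alpha_3, alpha_4). So the algebra is type A_4, i.e. sl(5).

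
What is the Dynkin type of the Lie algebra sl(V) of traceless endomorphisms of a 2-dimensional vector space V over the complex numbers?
A_1

This is sl(2), which has dimension 2^2 - 1 = 3 and rank 2 - 1 = 1 (a Cartan subalgebra is the diagonal traceless matrices). In the classification of classical Lie algebras, the special linear algebra sl(n+1) has type A_n; here n = 1, so the Dynkin diagram is a chain of 1 nodes with single edges (A_1). Hence the type is A_1.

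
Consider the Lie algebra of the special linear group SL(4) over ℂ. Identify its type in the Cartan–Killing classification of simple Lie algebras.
A_3

This is sl(4), which has dimension 4^2 - 1 = 15 and rank 4 - 1 = 3 (a Cartan subalgebra is the diagonal traceless matrices). In the classification of classical Lie algebras, the special linear algebra sl(n+1) has type A_n; here n = 3, so the Dynkin diagram is a chain of 3 nodes with single edges (A_3). Hence the type is A_3.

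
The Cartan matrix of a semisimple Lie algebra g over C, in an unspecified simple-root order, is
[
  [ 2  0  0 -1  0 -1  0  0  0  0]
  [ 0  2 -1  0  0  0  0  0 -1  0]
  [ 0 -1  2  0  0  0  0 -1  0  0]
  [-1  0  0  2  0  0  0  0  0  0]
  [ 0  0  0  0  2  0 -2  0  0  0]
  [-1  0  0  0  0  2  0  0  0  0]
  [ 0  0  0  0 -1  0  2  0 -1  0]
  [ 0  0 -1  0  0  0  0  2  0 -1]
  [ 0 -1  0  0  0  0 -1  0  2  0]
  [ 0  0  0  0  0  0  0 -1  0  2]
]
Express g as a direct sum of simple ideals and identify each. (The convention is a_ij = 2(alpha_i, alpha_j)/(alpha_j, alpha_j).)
type A_3 + type C_7

The diagram associated to this matrix has two connected components: the simple roots {alpha_1, alpha_4, alpha_6} form a chain of 3 nodes with single edges (A_3), and {alpha_2, alpha_3, alpha_5, alpha_7, alpha_8, alpha_9, alpha_10} form a chain of 7 nodes with a double edge at one end; the terminal node there is the unique long simple root (C_7). A semisimple Lie algebra decomposes uniquely as the direct sum of simple ideals, one per connected component of its Dynkin diagram, so g ≅ A_3 ⊕ C_7 (dimension 15 + 105 = 120).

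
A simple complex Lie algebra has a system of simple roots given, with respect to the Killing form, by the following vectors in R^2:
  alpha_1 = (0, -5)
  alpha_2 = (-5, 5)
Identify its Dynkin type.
B_2

Compute the Cartan integers a_ij = 2(alpha_i, alpha_j)/(alpha_j, alpha_j); the resulting 2x2 Cartan matrix is
[[2, -1], [-2, 2]].
The roots have two lengths (squared-length ratio 2:1); the short ones are alpha_{1}. The associated Dynkin diagram is a chain of 2 nodes with a double edge at one end; the terminal node there is the unique short simple root (B_2), so the type is B_2 (the algebra so(5)).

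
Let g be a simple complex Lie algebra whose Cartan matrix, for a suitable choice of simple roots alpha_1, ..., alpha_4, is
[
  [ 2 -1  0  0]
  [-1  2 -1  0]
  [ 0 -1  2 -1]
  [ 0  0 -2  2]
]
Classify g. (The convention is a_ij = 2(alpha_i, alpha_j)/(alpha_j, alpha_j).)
The matrix has rank 4 with 2's on the diagonal. Reading the off-diagonal entries as Dynkin edges (a single edge where a_ij = a_ji = -1; a double or triple edge where a_ij * a_ji = 2 or 3), the diagram is a chain of 4 nodes with a double edge at one end; the terminal node there is the unique long simple root (C_4). One simple-root ordering that puts it in standard form is (alpha_1, alpha_2, alpha_3, alpha_4). So the algebra is type C_4, i.e. sp(8).

type C_4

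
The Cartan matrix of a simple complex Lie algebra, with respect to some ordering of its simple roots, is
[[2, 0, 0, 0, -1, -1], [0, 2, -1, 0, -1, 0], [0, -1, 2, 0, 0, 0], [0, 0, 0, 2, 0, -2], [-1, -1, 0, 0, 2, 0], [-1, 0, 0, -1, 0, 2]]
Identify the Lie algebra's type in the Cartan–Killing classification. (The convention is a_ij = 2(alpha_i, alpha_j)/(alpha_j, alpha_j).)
The matrix has rank 6 with 2's on the diagonal. Reading the off-diagonal entries as Dynkin edges (a single edge where a_ij = a_ji = -1; a double or triple edge where a_ij * a_ji = 2 or 3), the diagram is a chain of 6 nodes with a double edge at one end; the terminal node there is the unique long simple root (C_6). One simple-root ordering that puts it in standard form is (alpha_3, alpha_2, alpha_5, alpha_1, alpha_6, alpha_4). So the algebra is type C_6, i.e. sp(12).

C_6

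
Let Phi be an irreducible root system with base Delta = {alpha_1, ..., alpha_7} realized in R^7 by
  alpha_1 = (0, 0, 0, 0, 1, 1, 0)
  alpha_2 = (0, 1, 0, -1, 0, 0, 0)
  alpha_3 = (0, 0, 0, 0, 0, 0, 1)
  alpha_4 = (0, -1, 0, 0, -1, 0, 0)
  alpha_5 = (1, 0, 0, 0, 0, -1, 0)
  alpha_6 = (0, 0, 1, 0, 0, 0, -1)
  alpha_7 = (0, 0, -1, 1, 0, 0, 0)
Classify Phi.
B_7 (so(15))

Compute the Cartan integers a_ij = 2(alpha_i, alpha_j)/(alpha_j, alpha_j); the resulting 7x7 Cartan matrix is
[[2, 0, 0, -1, -1, 0, 0], [0, 2, 0, -1, 0, 0, -1], [0, 0, 2, 0, 0, -1, 0], [-1, -1, 0, 2, 0, 0, 0], [-1, 0, 0, 0, 2, 0, 0], [0, 0, -2, 0, 0, 2, -1], [0, -1, 0, 0, 0, -1, 2]].
The roots have two lengths (squared-length ratio 2:1); the short ones are alpha_{3}. The associated Dynkin diagram is a chain of 7 nodes with a double edge at one end; the terminal node there is the unique short simple root (B_7), so the type is B_7 (the algebra so(15)).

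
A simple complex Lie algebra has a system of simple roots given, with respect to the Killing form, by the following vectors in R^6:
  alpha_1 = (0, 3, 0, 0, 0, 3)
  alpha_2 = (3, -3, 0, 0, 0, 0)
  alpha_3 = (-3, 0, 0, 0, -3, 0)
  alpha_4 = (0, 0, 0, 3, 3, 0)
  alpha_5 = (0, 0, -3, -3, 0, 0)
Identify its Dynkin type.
Compute the Cartan integers a_ij = 2(alpha_i, alpha_j)/(alpha_j, alpha_j); the resulting 5x5 Cartan matrix is
[[2, -1, 0, 0, 0], [-1, 2, -1, 0, 0], [0, -1, 2, -1, 0], [0, 0, -1, 2, -1], [0, 0, 0, -1, 2]].
All simple roots have the same length, so the diagram is simply laced. The associated Dynkin diagram is a chain of 5 nodes with single edges (A_5), so the type is A_5 (the algebra sl(6)).

A_5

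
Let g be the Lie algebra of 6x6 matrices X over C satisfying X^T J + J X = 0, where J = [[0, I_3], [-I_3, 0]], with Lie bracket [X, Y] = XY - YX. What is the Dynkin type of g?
This is sp(6), which has dimension 6(6+1)/2 = 21 and rank 6/2 = 3. In the classification of classical Lie algebras, the symplectic algebra sp(2n) has type C_n; here n = 3, so the Dynkin diagram is a chain of 3 nodes with a double edge at one end; the terminal node there is the unique long simple root (C_3). Hence the type is C_3.

C_3 (sp(6))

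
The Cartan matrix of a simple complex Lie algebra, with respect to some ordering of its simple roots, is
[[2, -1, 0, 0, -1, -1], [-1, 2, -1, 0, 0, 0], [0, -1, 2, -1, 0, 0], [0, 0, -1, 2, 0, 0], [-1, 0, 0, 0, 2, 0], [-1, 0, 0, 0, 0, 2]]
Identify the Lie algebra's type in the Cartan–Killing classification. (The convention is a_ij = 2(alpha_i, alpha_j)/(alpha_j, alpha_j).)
D_6 (so(12))

The matrix has rank 6 with 2's on the diagonal. Reading the off-diagonal entries as Dynkin edges (a single edge where a_ij = a_ji = -1; a double or triple edge where a_ij * a_ji = 2 or 3), the diagram is a chain of 4 nodes with a fork of two nodes at one end (D_6). One simple-root ordering that puts it in standard form is (alpha_4, alpha_3, alpha_2, alpha_1, alpha_6, alpha_5). So the algebra is type D_6, i.e. so(12).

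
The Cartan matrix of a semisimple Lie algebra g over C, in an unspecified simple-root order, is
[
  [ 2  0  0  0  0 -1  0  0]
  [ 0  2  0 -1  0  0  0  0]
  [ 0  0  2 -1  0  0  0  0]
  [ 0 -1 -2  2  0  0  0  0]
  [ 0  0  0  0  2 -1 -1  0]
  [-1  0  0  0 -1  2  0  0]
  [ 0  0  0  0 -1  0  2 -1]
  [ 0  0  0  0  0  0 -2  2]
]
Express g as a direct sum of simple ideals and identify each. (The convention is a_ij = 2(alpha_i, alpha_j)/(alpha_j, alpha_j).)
The diagram associated to this matrix has two connected components: the simple roots {alpha_2, alpha_3, alpha_4} form a chain of 3 nodes with a double edge at one end; the terminal node there is the unique short simple root (B_3), and {alpha_1, alpha_5, alpha_6, alpha_7, alpha_8} form a chain of 5 nodes with a double edge at one end; the terminal node there is the unique long simple root (C_5). A semisimple Lie algebra decomposes uniquely as the direct sum of simple ideals, one per connected component of its Dynkin diagram, so g ≅ B_3 ⊕ C_5 (dimension 21 + 55 = 76).

B_3 (so(7)) ⊕ C_5 (sp(10))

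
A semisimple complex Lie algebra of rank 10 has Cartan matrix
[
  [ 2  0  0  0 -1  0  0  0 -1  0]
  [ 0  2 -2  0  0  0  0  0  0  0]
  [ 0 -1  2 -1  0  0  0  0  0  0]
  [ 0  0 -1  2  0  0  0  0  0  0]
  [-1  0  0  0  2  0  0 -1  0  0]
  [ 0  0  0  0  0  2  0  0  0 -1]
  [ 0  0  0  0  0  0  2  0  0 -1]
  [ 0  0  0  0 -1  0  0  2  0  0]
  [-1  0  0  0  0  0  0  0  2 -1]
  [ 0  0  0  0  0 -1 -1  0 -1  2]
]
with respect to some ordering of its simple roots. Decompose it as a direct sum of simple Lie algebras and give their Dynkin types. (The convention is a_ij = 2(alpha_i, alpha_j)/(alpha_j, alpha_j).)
The diagram associated to this matrix has two connected components: the simple roots {alpha_2, alpha_3, alpha_4} form a chain of 3 nodes with a double edge at one end; the terminal node there is the unique long simple root (C_3), and {alpha_1, alpha_5, alpha_6, alpha_7, alpha_8, alpha_9, alpha_10} form a chain of 5 nodes with a fork of two nodes at one end (D_7). A semisimple Lie algebra decomposes uniquely as the direct sum of simple ideals, one per connected component of its Dynkin diagram, so g ≅ C_3 ⊕ D_7 (dimension 21 + 91 = 112).

C_3 + D_7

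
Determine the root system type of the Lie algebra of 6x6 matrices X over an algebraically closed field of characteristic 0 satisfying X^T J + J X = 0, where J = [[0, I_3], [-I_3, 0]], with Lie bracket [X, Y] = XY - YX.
This is sp(6), which has dimension 6(6+1)/2 = 21 and rank 6/2 = 3. In the classification of classical Lie algebras, the symplectic algebra sp(2n) has type C_n; here n = 3, so the Dynkin diagram is a chain of 3 nodes with a double edge at one end; the terminal node there is the unique long simple root (C_3). Hence the type is C_3.

C3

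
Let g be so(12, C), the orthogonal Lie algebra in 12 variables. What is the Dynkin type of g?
type D_6

This is so(12) with 12 even, which has dimension 12(12-1)/2 = 66 and rank 12/2 = 6. In the classification of classical Lie algebras, the orthogonal algebra so(2n) in an even number of variables has type D_n; here n = 6, so the Dynkin diagram is a chain of 4 nodes with a fork of two nodes at one end (D_6). Hence the type is D_6.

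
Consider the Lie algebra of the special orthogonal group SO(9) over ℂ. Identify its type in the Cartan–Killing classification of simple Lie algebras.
type B_4

This is so(9) with 9 odd, which has dimension 9(9-1)/2 = 36 and rank (9-1)/2 = 4. In the classification of classical Lie algebras, the orthogonal algebra so(2n+1) in an odd number of variables has type B_n; here n = 4, so the Dynkin diagram is a chain of 4 nodes with a double edge at one end; the terminal node there is the unique short simple root (B_4). Hence the type is B_4.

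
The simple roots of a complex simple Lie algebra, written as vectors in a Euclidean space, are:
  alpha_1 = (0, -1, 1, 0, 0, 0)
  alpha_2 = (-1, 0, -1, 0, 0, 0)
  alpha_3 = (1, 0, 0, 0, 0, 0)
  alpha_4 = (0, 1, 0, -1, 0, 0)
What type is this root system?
B_4

Compute the Cartan integers a_ij = 2(alpha_i, alpha_j)/(alpha_j, alpha_j); the resulting 4x4 Cartan matrix is
[[2, -1, 0, -1], [-1, 2, -2, 0], [0, -1, 2, 0], [-1, 0, 0, 2]].
The roots have two lengths (squared-length ratio 2:1); the short ones are alpha_{3}. The associated Dynkin diagram is a chain of 4 nodes with a double edge at one end; the terminal node there is the unique short simple root (B_4), so the type is B_4 (the algebra so(9)).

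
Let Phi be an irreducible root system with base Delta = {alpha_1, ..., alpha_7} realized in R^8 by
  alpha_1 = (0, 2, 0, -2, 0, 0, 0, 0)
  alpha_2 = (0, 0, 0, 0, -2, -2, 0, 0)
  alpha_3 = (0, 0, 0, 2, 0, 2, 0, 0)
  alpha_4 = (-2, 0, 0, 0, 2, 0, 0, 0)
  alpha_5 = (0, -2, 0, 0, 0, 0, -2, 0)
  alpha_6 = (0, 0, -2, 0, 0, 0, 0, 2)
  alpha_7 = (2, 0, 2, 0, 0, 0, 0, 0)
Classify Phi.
type A_7

Compute the Cartan integers a_ij = 2(alpha_i, alpha_j)/(alpha_j, alpha_j); the resulting 7x7 Cartan matrix is
[[2, 0, -1, 0, -1, 0, 0], [0, 2, -1, -1, 0, 0, 0], [-1, -1, 2, 0, 0, 0, 0], [0, -1, 0, 2, 0, 0, -1], [-1, 0, 0, 0, 2, 0, 0], [0, 0, 0, 0, 0, 2, -1], [0, 0, 0, -1, 0, -1, 2]].
All simple roots have the same length, so the diagram is simply laced. The associated Dynkin diagram is a chain of 7 nodes with single edges (A_7), so the type is A_7 (the algebra sl(8)).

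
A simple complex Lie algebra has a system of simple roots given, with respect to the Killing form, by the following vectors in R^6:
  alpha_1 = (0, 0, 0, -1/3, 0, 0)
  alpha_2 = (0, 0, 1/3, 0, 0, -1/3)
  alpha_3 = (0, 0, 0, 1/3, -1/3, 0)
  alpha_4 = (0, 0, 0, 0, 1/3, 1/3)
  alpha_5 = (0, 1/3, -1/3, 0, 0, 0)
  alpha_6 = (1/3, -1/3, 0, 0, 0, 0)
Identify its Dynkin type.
type B_6

Compute the Cartan integers a_ij = 2(alpha_i, alpha_j)/(alpha_j, alpha_j); the resulting 6x6 Cartan matrix is
[[2, 0, -1, 0, 0, 0], [0, 2, 0, -1, -1, 0], [-2, 0, 2, -1, 0, 0], [0, -1, -1, 2, 0, 0], [0, -1, 0, 0, 2, -1], [0, 0, 0, 0, -1, 2]].
The roots have two lengths (squared-length ratio 2:1); the short ones are alpha_{1}. The associated Dynkin diagram is a chain of 6 nodes with a double edge at one end; the terminal node there is the unique short simple root (B_6), so the type is B_6 (the algebra so(13)).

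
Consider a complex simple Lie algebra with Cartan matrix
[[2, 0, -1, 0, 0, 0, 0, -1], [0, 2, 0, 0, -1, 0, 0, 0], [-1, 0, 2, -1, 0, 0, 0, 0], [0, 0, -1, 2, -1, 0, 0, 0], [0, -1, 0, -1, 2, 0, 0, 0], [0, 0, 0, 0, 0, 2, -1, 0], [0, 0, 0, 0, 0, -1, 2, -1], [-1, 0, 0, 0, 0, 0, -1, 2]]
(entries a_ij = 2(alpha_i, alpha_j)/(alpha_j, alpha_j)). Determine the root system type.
The matrix has rank 8 with 2's on the diagonal. Reading the off-diagonal entries as Dynkin edges (a single edge where a_ij = a_ji = -1; a double or triple edge where a_ij * a_ji = 2 or 3), the diagram is a chain of 8 nodes with single edges (A_8). One simple-root ordering that puts it in standard form is (alpha_6, alpha_7, alpha_8, alpha_1, alpha_3, alpha_4, alpha_5, alpha_2). So the algebra is type A_8, i.e. sl(9).

A_8 (sl(9))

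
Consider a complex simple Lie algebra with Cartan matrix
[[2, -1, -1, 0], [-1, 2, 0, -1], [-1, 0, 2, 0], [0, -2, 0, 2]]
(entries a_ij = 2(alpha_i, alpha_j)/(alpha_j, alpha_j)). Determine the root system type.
The matrix has rank 4 with 2's on the diagonal. Reading the off-diagonal entries as Dynkin edges (a single edge where a_ij = a_ji = -1; a double or triple edge where a_ij * a_ji = 2 or 3), the diagram is a chain of 4 nodes with a double edge at one end; the terminal node there is the unique long simple root (C_4). One simple-root ordering that puts it in standard form is (alpha_3, alpha_1, alpha_2, alpha_4). So the algebra is type C_4, i.e. sp(8).

C_4 (sp(8))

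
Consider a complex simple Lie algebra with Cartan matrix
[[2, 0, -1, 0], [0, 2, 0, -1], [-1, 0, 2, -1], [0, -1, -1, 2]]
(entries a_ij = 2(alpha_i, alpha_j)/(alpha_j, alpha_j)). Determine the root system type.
A_4 (sl(5))

The matrix has rank 4 with 2's on the diagonal. Reading the off-diagonal entries as Dynkin edges (a single edge where a_ij = a_ji = -1; a double or triple edge where a_ij * a_ji = 2 or 3), the diagram is a chain of 4 nodes with single edges (A_4). One simple-root ordering that puts it in standard form is (alpha_2, alpha_4, alpha_3, alpha_1). So the algebra is type A_4, i.e. sl(5).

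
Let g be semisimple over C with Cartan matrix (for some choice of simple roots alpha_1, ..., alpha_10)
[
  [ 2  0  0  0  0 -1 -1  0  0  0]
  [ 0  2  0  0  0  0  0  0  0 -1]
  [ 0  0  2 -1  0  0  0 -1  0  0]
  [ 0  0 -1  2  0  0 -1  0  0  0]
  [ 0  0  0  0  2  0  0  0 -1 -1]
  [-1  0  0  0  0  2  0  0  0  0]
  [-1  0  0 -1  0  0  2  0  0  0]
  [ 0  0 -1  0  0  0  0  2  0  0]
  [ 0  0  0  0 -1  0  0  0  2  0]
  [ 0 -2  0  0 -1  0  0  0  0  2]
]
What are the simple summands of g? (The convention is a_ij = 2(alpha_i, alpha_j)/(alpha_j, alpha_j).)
type A_6 ⊕ type B_4

The diagram associated to this matrix has two connected components: the simple roots {alpha_1, alpha_3, alpha_4, alpha_6, alpha_7, alpha_8} form a chain of 6 nodes with single edges (A_6), and {alpha_2, alpha_5, alpha_9, alpha_10} form a chain of 4 nodes with a double edge at one end; the terminal node there is the unique short simple root (B_4). A semisimple Lie algebra decomposes uniquely as the direct sum of simple ideals, one per connected component of its Dynkin diagram, so g ≅ A_6 ⊕ B_4 (dimension 48 + 36 = 84).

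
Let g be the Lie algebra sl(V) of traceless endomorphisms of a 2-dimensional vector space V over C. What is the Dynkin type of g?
This is sl(2), which has dimension 2^2 - 1 = 3 and rank 2 - 1 = 1 (a Cartan subalgebra is the diagonal traceless matrices). In the classification of classical Lie algebras, the special linear algebra sl(n+1) has type A_n; here n = 1, so the Dynkin diagram is a chain of 1 nodes with single edges (A_1). Hence the type is A_1.

A1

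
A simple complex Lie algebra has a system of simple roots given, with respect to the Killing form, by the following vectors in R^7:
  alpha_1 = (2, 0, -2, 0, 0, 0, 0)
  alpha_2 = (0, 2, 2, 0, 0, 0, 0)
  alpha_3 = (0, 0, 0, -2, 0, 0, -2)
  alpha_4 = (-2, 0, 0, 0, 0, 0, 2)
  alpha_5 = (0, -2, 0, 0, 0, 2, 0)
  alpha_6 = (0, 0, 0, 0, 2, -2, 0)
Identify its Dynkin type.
Compute the Cartan integers a_ij = 2(alpha_i, alpha_j)/(alpha_j, alpha_j); the resulting 6x6 Cartan matrix is
[[2, -1, 0, -1, 0, 0], [-1, 2, 0, 0, -1, 0], [0, 0, 2, -1, 0, 0], [-1, 0, -1, 2, 0, 0], [0, -1, 0, 0, 2, -1], [0, 0, 0, 0, -1, 2]].
All simple roots have the same length, so the diagram is simply laced. The associated Dynkin diagram is a chain of 6 nodes with single edges (A_6), so the type is A_6 (the algebra sl(7)).

A_6 (sl(7))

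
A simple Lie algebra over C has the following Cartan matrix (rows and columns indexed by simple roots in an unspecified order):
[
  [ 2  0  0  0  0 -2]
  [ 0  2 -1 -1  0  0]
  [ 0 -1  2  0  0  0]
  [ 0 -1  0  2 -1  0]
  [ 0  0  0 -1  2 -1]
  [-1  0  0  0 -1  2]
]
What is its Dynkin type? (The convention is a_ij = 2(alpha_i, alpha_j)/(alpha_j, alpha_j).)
C_6 (sp(12))

The matrix has rank 6 with 2's on the diagonal. Reading the off-diagonal entries as Dynkin edges (a single edge where a_ij = a_ji = -1; a double or triple edge where a_ij * a_ji = 2 or 3), the diagram is a chain of 6 nodes with a double edge at one end; the terminal node there is the unique long simple root (C_6). One simple-root ordering that puts it in standard form is (alpha_3, alpha_2, alpha_4, alpha_5, alpha_6, alpha_1). So the algebra is type C_6, i.e. sp(12).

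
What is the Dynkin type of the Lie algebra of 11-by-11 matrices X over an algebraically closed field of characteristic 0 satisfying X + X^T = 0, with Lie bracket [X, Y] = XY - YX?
B5

This is so(11) with 11 odd, which has dimension 11(11-1)/2 = 55 and rank (11-1)/2 = 5. In the classification of classical Lie algebras, the orthogonal algebra so(2n+1) in an odd number of variables has type B_n; here n = 5, so the Dynkin diagram is a chain of 5 nodes with a double edge at one end; the terminal node there is the unique short simple root (B_5). Hence the type is B_5.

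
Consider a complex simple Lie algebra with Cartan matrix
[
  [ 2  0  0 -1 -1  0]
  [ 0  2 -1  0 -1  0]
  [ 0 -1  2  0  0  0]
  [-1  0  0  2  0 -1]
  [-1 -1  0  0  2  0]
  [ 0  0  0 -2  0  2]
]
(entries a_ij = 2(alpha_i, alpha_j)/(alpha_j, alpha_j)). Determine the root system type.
The matrix has rank 6 with 2's on the diagonal. Reading the off-diagonal entries as Dynkin edges (a single edge where a_ij = a_ji = -1; a double or triple edge where a_ij * a_ji = 2 or 3), the diagram is a chain of 6 nodes with a double edge at one end; the terminal node there is the unique long simple root (C_6). One simple-root ordering that puts it in standard form is (alpha_3, alpha_2, alpha_5, alpha_1, alpha_4, alpha_6). So the algebra is type C_6, i.e. sp(12).

C_6 (sp(12))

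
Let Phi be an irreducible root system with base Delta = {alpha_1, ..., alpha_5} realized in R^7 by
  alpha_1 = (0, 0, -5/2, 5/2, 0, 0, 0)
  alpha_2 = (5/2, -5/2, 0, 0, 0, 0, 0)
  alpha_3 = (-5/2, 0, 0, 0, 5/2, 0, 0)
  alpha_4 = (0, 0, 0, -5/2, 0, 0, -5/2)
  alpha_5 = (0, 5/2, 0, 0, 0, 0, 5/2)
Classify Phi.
Compute the Cartan integers a_ij = 2(alpha_i, alpha_j)/(alpha_j, alpha_j); the resulting 5x5 Cartan matrix is
[[2, 0, 0, -1, 0], [0, 2, -1, 0, -1], [0, -1, 2, 0, 0], [-1, 0, 0, 2, -1], [0, -1, 0, -1, 2]].
All simple roots have the same length, so the diagram is simply laced. The associated Dynkin diagram is a chain of 5 nodes with single edges (A_5), so the type is A_5 (the algebra sl(6)).

A_5 (sl(6))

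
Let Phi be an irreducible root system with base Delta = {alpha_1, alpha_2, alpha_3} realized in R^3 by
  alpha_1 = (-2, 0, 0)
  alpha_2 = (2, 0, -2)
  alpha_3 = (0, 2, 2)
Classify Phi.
Compute the Cartan integers a_ij = 2(alpha_i, alpha_j)/(alpha_j, alpha_j); the resulting 3x3 Cartan matrix is
[[2, -1, 0], [-2, 2, -1], [0, -1, 2]].
The roots have two lengths (squared-length ratio 2:1); the short ones are alpha_{1}. The associated Dynkin diagram is a chain of 3 nodes with a double edge at one end; the terminal node there is the unique short simple root (B_3), so the type is B_3 (the algebra so(7)).

B_3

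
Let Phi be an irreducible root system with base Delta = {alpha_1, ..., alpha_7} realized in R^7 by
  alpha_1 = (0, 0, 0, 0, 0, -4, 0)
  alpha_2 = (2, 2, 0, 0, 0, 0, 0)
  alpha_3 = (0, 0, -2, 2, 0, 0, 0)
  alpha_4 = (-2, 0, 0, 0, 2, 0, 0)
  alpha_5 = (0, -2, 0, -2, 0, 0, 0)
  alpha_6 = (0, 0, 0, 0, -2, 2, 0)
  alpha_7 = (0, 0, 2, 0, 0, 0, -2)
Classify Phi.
Compute the Cartan integers a_ij = 2(alpha_i, alpha_j)/(alpha_j, alpha_j); the resulting 7x7 Cartan matrix is
[[2, 0, 0, 0, 0, -2, 0], [0, 2, 0, -1, -1, 0, 0], [0, 0, 2, 0, -1, 0, -1], [0, -1, 0, 2, 0, -1, 0], [0, -1, -1, 0, 2, 0, 0], [-1, 0, 0, -1, 0, 2, 0], [0, 0, -1, 0, 0, 0, 2]].
The roots have two lengths (squared-length ratio 2:1); the short ones are alpha_{2,3,4,5,6,7}. The associated Dynkin diagram is a chain of 7 nodes with a double edge at one end; the terminal node there is the unique long simple root (C_7), so the type is C_7 (the algebra sp(14)).

C_7 (sp(14))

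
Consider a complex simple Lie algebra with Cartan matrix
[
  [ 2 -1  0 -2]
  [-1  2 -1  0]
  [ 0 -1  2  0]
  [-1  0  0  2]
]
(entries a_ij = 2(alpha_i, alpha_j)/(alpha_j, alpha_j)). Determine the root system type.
The matrix has rank 4 with 2's on the diagonal. Reading the off-diagonal entries as Dynkin edges (a single edge where a_ij = a_ji = -1; a double or triple edge where a_ij * a_ji = 2 or 3), the diagram is a chain of 4 nodes with a double edge at one end; the terminal node there is the unique short simple root (B_4). One simple-root ordering that puts it in standard form is (alpha_3, alpha_2, alpha_1, alpha_4). So the algebra is type B_4, i.e. so(9).

B4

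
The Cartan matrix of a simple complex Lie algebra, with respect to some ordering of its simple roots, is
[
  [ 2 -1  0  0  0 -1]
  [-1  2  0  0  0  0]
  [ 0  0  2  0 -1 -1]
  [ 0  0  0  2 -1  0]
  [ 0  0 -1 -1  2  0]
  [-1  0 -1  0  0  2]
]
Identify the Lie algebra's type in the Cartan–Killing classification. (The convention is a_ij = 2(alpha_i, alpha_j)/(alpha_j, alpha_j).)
The matrix has rank 6 with 2's on the diagonal. Reading the off-diagonal entries as Dynkin edges (a single edge where a_ij = a_ji = -1; a double or triple edge where a_ij * a_ji = 2 or 3), the diagram is a chain of 6 nodes with single edges (A_6). One simple-root ordering that puts it in standard form is (alpha_4, alpha_5, alpha_3, alpha_6, alpha_1, alpha_2). So the algebra is type A_6, i.e. sl(7).

A6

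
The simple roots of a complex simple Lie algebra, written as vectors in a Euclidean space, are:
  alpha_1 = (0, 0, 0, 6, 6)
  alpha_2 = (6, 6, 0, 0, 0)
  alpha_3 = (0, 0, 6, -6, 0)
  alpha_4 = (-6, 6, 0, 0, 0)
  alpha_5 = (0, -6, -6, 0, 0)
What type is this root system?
D_5 (so(10))

Compute the Cartan integers a_ij = 2(alpha_i, alpha_j)/(alpha_j, alpha_j); the resulting 5x5 Cartan matrix is
[[2, 0, -1, 0, 0], [0, 2, 0, 0, -1], [-1, 0, 2, 0, -1], [0, 0, 0, 2, -1], [0, -1, -1, -1, 2]].
All simple roots have the same length, so the diagram is simply laced. The associated Dynkin diagram is a chain of 3 nodes with a fork of two nodes at one end (D_5), so the type is D_5 (the algebra so(10)).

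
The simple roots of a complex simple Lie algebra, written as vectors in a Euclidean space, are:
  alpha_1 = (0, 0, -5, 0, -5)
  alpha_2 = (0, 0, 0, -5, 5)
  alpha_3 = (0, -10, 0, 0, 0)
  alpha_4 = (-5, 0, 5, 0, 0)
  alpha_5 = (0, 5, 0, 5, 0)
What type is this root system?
C_5

Compute the Cartan integers a_ij = 2(alpha_i, alpha_j)/(alpha_j, alpha_j); the resulting 5x5 Cartan matrix is
[[2, -1, 0, -1, 0], [-1, 2, 0, 0, -1], [0, 0, 2, 0, -2], [-1, 0, 0, 2, 0], [0, -1, -1, 0, 2]].
The roots have two lengths (squared-length ratio 2:1); the short ones are alpha_{1,2,4,5}. The associated Dynkin diagram is a chain of 5 nodes with a double edge at one end; the terminal node there is the unique long simple root (C_5), so the type is C_5 (the algebra sp(10)).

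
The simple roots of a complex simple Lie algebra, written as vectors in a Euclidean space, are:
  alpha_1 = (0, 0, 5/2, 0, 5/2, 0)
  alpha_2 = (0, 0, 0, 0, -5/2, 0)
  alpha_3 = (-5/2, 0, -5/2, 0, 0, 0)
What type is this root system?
B_3

Compute the Cartan integers a_ij = 2(alpha_i, alpha_j)/(alpha_j, alpha_j); the resulting 3x3 Cartan matrix is
[[2, -2, -1], [-1, 2, 0], [-1, 0, 2]].
The roots have two lengths (squared-length ratio 2:1); the short ones are alpha_{2}. The associated Dynkin diagram is a chain of 3 nodes with a double edge at one end; the terminal node there is the unique short simple root (B_3), so the type is B_3 (the algebra so(7)).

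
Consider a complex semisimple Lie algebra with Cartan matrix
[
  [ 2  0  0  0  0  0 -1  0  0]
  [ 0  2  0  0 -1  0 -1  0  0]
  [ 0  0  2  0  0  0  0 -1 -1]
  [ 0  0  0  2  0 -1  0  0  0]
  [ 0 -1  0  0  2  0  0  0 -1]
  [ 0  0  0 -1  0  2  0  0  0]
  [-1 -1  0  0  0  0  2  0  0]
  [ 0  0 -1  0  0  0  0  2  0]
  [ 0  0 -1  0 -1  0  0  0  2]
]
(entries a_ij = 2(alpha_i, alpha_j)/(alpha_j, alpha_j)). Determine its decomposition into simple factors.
type A_2 ⊕ type A_7

The diagram associated to this matrix has two connected components: the simple roots {alpha_4, alpha_6} form a chain of 2 nodes with single edges (A_2), and {alpha_1, alpha_2, alpha_3, alpha_5, alpha_7, alpha_8, alpha_9} form a chain of 7 nodes with single edges (A_7). A semisimple Lie algebra decomposes uniquely as the direct sum of simple ideals, one per connected component of its Dynkin diagram, so g ≅ A_2 ⊕ A_7 (dimension 8 + 63 = 71).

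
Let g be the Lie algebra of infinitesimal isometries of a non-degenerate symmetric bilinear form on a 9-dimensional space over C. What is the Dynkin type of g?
type B_4

This is so(9) with 9 odd, which has dimension 9(9-1)/2 = 36 and rank (9-1)/2 = 4. In the classification of classical Lie algebras, the orthogonal algebra so(2n+1) in an odd number of variables has type B_n; here n = 4, so the Dynkin diagram is a chain of 4 nodes with a double edge at one end; the terminal node there is the unique short simple root (B_4). Hence the type is B_4.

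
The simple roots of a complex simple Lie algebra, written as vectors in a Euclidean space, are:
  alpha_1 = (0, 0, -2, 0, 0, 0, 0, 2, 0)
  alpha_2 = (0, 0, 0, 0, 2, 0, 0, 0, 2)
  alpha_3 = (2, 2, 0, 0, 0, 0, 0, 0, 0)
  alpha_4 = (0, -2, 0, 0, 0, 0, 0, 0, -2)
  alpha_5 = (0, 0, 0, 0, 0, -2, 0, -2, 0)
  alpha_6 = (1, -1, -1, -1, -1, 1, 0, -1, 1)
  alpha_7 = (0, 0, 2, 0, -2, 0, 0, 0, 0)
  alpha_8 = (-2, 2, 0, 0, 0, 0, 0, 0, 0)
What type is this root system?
Compute the Cartan integers a_ij = 2(alpha_i, alpha_j)/(alpha_j, alpha_j); the resulting 8x8 Cartan matrix is
[[2, 0, 0, 0, -1, 0, -1, 0], [0, 2, 0, -1, 0, 0, -1, 0], [0, 0, 2, -1, 0, 0, 0, 0], [0, -1, -1, 2, 0, 0, 0, -1], [-1, 0, 0, 0, 2, 0, 0, 0], [0, 0, 0, 0, 0, 2, 0, -1], [-1, -1, 0, 0, 0, 0, 2, 0], [0, 0, 0, -1, 0, -1, 0, 2]].
All simple roots have the same length, so the diagram is simply laced. The associated Dynkin diagram is a chain of 7 nodes with one extra node attached to the third node from one end (E_8), so the type is E_8.

type E_8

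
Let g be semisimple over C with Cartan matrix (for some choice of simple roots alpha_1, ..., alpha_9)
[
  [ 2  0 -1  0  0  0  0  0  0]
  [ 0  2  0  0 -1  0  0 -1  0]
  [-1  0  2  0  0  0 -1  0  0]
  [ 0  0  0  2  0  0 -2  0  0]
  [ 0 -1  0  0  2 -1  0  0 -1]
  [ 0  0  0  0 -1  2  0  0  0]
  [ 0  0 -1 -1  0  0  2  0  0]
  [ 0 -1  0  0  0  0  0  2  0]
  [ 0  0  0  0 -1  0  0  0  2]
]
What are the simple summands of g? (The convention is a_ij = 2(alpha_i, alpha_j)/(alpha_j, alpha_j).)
The diagram associated to this matrix has two connected components: the simple roots {alpha_1, alpha_3, alpha_4, alpha_7} form a chain of 4 nodes with a double edge at one end; the terminal node there is the unique long simple root (C_4), and {alpha_2, alpha_5, alpha_6, alpha_8, alpha_9} form a chain of 3 nodes with a fork of two nodes at one end (D_5). A semisimple Lie algebra decomposes uniquely as the direct sum of simple ideals, one per connected component of its Dynkin diagram, so g ≅ C_4 ⊕ D_5 (dimension 36 + 45 = 81).

C_4 (sp(8)) + D_5 (so(10))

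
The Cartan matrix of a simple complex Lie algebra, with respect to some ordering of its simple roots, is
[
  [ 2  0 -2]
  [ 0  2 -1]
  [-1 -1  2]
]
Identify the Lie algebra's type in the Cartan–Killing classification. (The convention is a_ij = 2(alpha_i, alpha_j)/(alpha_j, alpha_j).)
The matrix has rank 3 with 2's on the diagonal. Reading the off-diagonal entries as Dynkin edges (a single edge where a_ij = a_ji = -1; a double or triple edge where a_ij * a_ji = 2 or 3), the diagram is a chain of 3 nodes with a double edge at one end; the terminal node there is the unique long simple root (C_3). One simple-root ordering that puts it in standard form is (alpha_2, alpha_3, alpha_1). So the algebra is type C_3, i.e. sp(6).

C_3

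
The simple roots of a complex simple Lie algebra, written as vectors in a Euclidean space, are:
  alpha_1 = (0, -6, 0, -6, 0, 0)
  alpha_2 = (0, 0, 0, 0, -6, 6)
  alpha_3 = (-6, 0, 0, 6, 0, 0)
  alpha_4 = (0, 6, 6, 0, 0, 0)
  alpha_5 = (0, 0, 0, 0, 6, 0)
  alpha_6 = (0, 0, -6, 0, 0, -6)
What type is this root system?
Compute the Cartan integers a_ij = 2(alpha_i, alpha_j)/(alpha_j, alpha_j); the resulting 6x6 Cartan matrix is
[[2, 0, -1, -1, 0, 0], [0, 2, 0, 0, -2, -1], [-1, 0, 2, 0, 0, 0], [-1, 0, 0, 2, 0, -1], [0, -1, 0, 0, 2, 0], [0, -1, 0, -1, 0, 2]].
The roots have two lengths (squared-length ratio 2:1); the short ones are alpha_{5}. The associated Dynkin diagram is a chain of 6 nodes with a double edge at one end; the terminal node there is the unique short simple root (B_6), so the type is B_6 (the algebra so(13)).

B_6 (so(13))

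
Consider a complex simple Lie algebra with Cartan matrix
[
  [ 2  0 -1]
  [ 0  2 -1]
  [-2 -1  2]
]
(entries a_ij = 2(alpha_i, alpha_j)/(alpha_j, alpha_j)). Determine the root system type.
The matrix has rank 3 with 2's on the diagonal. Reading the off-diagonal entries as Dynkin edges (a single edge where a_ij = a_ji = -1; a double or triple edge where a_ij * a_ji = 2 or 3), the diagram is a chain of 3 nodes with a double edge at one end; the terminal node there is the unique short simple root (B_3). One simple-root ordering that puts it in standard form is (alpha_2, alpha_3, alpha_1). So the algebra is type B_3, i.e. so(7).

B3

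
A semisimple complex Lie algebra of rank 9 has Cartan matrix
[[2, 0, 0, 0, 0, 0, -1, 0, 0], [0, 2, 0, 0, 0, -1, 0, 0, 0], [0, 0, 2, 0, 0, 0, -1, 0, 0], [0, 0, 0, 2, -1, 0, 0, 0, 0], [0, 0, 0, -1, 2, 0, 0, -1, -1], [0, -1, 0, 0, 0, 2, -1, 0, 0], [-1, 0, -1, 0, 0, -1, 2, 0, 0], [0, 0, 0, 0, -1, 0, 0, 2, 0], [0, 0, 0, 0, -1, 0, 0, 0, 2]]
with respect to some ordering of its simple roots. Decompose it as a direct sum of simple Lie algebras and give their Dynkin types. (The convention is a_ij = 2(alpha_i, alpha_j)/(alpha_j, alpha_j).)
The diagram associated to this matrix has two connected components: the simple roots {alpha_4, alpha_5, alpha_8, alpha_9} form a chain of 2 nodes with a fork of two nodes at one end (D_4), and {alpha_1, alpha_2, alpha_3, alpha_6, alpha_7} form a chain of 3 nodes with a fork of two nodes at one end (D_5). A semisimple Lie algebra decomposes uniquely as the direct sum of simple ideals, one per connected component of its Dynkin diagram, so g ≅ D_4 ⊕ D_5 (dimension 28 + 45 = 73).

D_4 (so(8)) + D_5 (so(10))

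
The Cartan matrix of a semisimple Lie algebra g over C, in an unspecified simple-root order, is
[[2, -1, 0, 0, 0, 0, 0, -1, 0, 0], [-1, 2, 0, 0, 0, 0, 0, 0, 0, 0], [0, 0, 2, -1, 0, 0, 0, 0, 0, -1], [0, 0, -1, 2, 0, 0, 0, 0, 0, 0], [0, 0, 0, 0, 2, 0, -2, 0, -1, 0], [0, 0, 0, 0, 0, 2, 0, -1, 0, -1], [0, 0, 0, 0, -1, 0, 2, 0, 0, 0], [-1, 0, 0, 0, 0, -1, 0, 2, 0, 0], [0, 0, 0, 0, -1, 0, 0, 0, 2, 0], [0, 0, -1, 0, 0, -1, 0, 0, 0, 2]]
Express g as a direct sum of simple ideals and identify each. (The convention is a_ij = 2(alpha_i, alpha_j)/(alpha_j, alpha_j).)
A_7 ⊕ B_3

The diagram associated to this matrix has two connected components: the simple roots {alpha_1, alpha_2, alpha_3, alpha_4, alpha_6, alpha_8, alpha_10} form a chain of 7 nodes with single edges (A_7), and {alpha_5, alpha_7, alpha_9} form a chain of 3 nodes with a double edge at one end; the terminal node there is the unique short simple root (B_3). A semisimple Lie algebra decomposes uniquely as the direct sum of simple ideals, one per connected component of its Dynkin diagram, so g ≅ A_7 ⊕ B_3 (dimension 63 + 21 = 84).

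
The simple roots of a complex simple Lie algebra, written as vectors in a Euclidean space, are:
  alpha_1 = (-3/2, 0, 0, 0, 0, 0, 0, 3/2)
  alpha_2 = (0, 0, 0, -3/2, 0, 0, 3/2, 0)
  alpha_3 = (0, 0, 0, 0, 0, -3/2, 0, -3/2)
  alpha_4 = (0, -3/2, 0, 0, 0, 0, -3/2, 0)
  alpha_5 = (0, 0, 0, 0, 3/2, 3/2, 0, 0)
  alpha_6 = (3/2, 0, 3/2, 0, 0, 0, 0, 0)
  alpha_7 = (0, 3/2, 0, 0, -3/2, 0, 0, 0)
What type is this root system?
Compute the Cartan integers a_ij = 2(alpha_i, alpha_j)/(alpha_j, alpha_j); the resulting 7x7 Cartan matrix is
[[2, 0, -1, 0, 0, -1, 0], [0, 2, 0, -1, 0, 0, 0], [-1, 0, 2, 0, -1, 0, 0], [0, -1, 0, 2, 0, 0, -1], [0, 0, -1, 0, 2, 0, -1], [-1, 0, 0, 0, 0, 2, 0], [0, 0, 0, -1, -1, 0, 2]].
All simple roots have the same length, so the diagram is simply laced. The associated Dynkin diagram is a chain of 7 nodes with single edges (A_7), so the type is A_7 (the algebra sl(8)).

A7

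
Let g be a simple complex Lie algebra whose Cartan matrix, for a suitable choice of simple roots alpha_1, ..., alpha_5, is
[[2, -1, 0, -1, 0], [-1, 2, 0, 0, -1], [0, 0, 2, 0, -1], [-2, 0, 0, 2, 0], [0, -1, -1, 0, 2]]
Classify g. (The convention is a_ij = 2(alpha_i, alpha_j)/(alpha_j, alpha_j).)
The matrix has rank 5 with 2's on the diagonal. Reading the off-diagonal entries as Dynkin edges (a single edge where a_ij = a_ji = -1; a double or triple edge where a_ij * a_ji = 2 or 3), the diagram is a chain of 5 nodes with a double edge at one end; the terminal node there is the unique long simple root (C_5). One simple-root ordering that puts it in standard form is (alpha_3, alpha_5, alpha_2, alpha_1, alpha_4). So the algebra is type C_5, i.e. sp(10).

C_5 (sp(10))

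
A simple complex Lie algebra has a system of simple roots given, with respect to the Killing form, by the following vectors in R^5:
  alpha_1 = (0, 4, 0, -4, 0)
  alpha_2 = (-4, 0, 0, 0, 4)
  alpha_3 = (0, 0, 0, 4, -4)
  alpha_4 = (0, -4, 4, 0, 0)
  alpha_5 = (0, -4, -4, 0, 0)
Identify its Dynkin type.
D_5 (so(10))

Compute the Cartan integers a_ij = 2(alpha_i, alpha_j)/(alpha_j, alpha_j); the resulting 5x5 Cartan matrix is
[[2, 0, -1, -1, -1], [0, 2, -1, 0, 0], [-1, -1, 2, 0, 0], [-1, 0, 0, 2, 0], [-1, 0, 0, 0, 2]].
All simple roots have the same length, so the diagram is simply laced. The associated Dynkin diagram is a chain of 3 nodes with a fork of two nodes at one end (D_5), so the type is D_5 (the algebra so(10)).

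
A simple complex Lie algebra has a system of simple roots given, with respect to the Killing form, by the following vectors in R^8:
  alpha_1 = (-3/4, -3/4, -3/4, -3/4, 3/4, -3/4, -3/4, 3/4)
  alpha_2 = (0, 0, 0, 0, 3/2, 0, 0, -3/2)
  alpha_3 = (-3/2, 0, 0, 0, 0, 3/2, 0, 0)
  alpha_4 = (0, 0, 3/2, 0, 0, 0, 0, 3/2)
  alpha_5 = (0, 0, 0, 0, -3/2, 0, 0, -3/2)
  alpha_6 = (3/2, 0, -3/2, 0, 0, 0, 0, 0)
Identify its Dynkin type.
E_6

Compute the Cartan integers a_ij = 2(alpha_i, alpha_j)/(alpha_j, alpha_j); the resulting 6x6 Cartan matrix is
[[2, 0, 0, 0, -1, 0], [0, 2, 0, -1, 0, 0], [0, 0, 2, 0, 0, -1], [0, -1, 0, 2, -1, -1], [-1, 0, 0, -1, 2, 0], [0, 0, -1, -1, 0, 2]].
All simple roots have the same length, so the diagram is simply laced. The associated Dynkin diagram is a chain of 5 nodes with one extra node attached to the third node from one end (E_6), so the type is E_6.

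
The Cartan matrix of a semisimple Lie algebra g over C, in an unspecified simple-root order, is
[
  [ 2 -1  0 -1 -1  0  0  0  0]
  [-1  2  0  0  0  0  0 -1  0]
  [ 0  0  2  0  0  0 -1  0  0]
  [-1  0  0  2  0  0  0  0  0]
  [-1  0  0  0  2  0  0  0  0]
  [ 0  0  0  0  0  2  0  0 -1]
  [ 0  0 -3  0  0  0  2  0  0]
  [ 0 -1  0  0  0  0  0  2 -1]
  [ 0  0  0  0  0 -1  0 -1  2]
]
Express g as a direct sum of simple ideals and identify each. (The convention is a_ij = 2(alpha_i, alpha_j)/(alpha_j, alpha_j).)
The diagram associated to this matrix has two connected components: the simple roots {alpha_1, alpha_2, alpha_4, alpha_5, alpha_6, alpha_8, alpha_9} form a chain of 5 nodes with a fork of two nodes at one end (D_7), and {alpha_3, alpha_7} form two nodes joined by a triple edge (G_2). A semisimple Lie algebra decomposes uniquely as the direct sum of simple ideals, one per connected component of its Dynkin diagram, so g ≅ D_7 ⊕ G_2 (dimension 91 + 14 = 105).

D_7 (so(14)) + G_2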